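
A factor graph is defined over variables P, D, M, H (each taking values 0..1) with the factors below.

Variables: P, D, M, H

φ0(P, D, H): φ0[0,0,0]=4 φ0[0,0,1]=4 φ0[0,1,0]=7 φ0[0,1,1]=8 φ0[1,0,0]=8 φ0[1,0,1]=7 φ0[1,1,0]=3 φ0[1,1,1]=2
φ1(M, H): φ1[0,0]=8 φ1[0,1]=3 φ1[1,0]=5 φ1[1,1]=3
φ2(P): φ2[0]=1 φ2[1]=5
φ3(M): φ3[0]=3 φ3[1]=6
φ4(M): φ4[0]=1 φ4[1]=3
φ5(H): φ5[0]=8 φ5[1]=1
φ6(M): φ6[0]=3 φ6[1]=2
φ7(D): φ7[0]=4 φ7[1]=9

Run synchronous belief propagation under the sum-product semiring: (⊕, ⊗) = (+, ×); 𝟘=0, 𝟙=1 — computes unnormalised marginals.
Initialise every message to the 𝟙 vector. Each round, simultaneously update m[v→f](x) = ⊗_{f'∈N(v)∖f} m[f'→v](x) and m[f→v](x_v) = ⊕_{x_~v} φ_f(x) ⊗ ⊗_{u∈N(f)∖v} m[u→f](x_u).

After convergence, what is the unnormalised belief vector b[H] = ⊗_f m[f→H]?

init: all messages = 𝟙 over 2 values
r1 m[φ0→P] = [23, 20]
r1 m[φ0→D] = [23, 20]
r1 m[φ0→H] = [22, 21]
r1 m[φ1→M] = [11, 8]
r1 m[φ1→H] = [13, 6]
r1 m[φ2→P] = [1, 5]
r1 m[φ3→M] = [3, 6]
r1 m[φ4→M] = [1, 3]
r1 m[φ5→H] = [8, 1]
r1 m[φ6→M] = [3, 2]
r1 m[φ7→D] = [4, 9]
r1 m[P→φ0] = [1, 1]
r1 m[P→φ2] = [1, 1]
r1 m[D→φ0] = [1, 1]
r1 m[D→φ7] = [1, 1]
r1 m[M→φ1] = [1, 1]
r1 m[M→φ3] = [1, 1]
r1 m[M→φ4] = [1, 1]
r1 m[M→φ6] = [1, 1]
r1 m[H→φ0] = [1, 1]
r1 m[H→φ1] = [1, 1]
r1 m[H→φ5] = [1, 1]
r2 m[φ0→P] = [23, 20]
r2 m[φ0→D] = [23, 20]
r2 m[φ0→H] = [22, 21]
r2 m[φ1→M] = [11, 8]
r2 m[φ1→H] = [13, 6]
r2 m[φ2→P] = [1, 5]
r2 m[φ3→M] = [3, 6]
r2 m[φ4→M] = [1, 3]
r2 m[φ5→H] = [8, 1]
r2 m[φ6→M] = [3, 2]
r2 m[φ7→D] = [4, 9]
r2 m[P→φ0] = [1, 5]
r2 m[P→φ2] = [23, 20]
r2 m[D→φ0] = [4, 9]
r2 m[D→φ7] = [23, 20]
r2 m[M→φ1] = [9, 36]
r2 m[M→φ3] = [33, 48]
r2 m[M→φ4] = [99, 96]
r2 m[M→φ6] = [33, 144]
r2 m[H→φ0] = [104, 6]
r2 m[H→φ1] = [176, 21]
r2 m[H→φ5] = [286, 126]
r3 m[φ0→P] = [8744, 6412]
r3 m[φ0→D] = [4810, 2396]
r3 m[φ0→H] = [374, 318]
r3 m[φ1→M] = [1471, 943]
r3 m[φ1→H] = [252, 135]
r3 m[φ2→P] = [1, 5]
r3 m[φ3→M] = [3, 6]
r3 m[φ4→M] = [1, 3]
r3 m[φ5→H] = [8, 1]
r3 m[φ6→M] = [3, 2]
r3 m[φ7→D] = [4, 9]
r3 m[P→φ0] = [1, 5]
r3 m[P→φ2] = [23, 20]
r3 m[D→φ0] = [4, 9]
r3 m[D→φ7] = [23, 20]
r3 m[M→φ1] = [9, 36]
r3 m[M→φ3] = [33, 48]
r3 m[M→φ4] = [99, 96]
r3 m[M→φ6] = [33, 144]
r3 m[H→φ0] = [104, 6]
r3 m[H→φ1] = [176, 21]
r3 m[H→φ5] = [286, 126]
r4 m[φ0→P] = [8744, 6412]
r4 m[φ0→D] = [4810, 2396]
r4 m[φ0→H] = [374, 318]
r4 m[φ1→M] = [1471, 943]
r4 m[φ1→H] = [252, 135]
r4 m[φ2→P] = [1, 5]
r4 m[φ3→M] = [3, 6]
r4 m[φ4→M] = [1, 3]
r4 m[φ5→H] = [8, 1]
r4 m[φ6→M] = [3, 2]
r4 m[φ7→D] = [4, 9]
r4 m[P→φ0] = [1, 5]
r4 m[P→φ2] = [8744, 6412]
r4 m[D→φ0] = [4, 9]
r4 m[D→φ7] = [4810, 2396]
r4 m[M→φ1] = [9, 36]
r4 m[M→φ3] = [4413, 5658]
r4 m[M→φ4] = [13239, 11316]
r4 m[M→φ6] = [4413, 16974]
r4 m[H→φ0] = [2016, 135]
r4 m[H→φ1] = [2992, 318]
r4 m[H→φ5] = [94248, 42930]
r5 m[φ0→P] = [171144, 125154]
r5 m[φ0→D] = [93969, 46782]
r5 m[φ0→H] = [374, 318]
r5 m[φ1→M] = [24890, 15914]
r5 m[φ1→H] = [252, 135]
r5 m[φ2→P] = [1, 5]
r5 m[φ3→M] = [3, 6]
r5 m[φ4→M] = [1, 3]
r5 m[φ5→H] = [8, 1]
r5 m[φ6→M] = [3, 2]
r5 m[φ7→D] = [4, 9]
r5 m[P→φ0] = [1, 5]
r5 m[P→φ2] = [8744, 6412]
r5 m[D→φ0] = [4, 9]
r5 m[D→φ7] = [4810, 2396]
r5 m[M→φ1] = [9, 36]
r5 m[M→φ3] = [4413, 5658]
r5 m[M→φ4] = [13239, 11316]
r5 m[M→φ6] = [4413, 16974]
r5 m[H→φ0] = [2016, 135]
r5 m[H→φ1] = [2992, 318]
r5 m[H→φ5] = [94248, 42930]
r6 m[φ0→P] = [171144, 125154]
r6 m[φ0→D] = [93969, 46782]
r6 m[φ0→H] = [374, 318]
r6 m[φ1→M] = [24890, 15914]
r6 m[φ1→H] = [252, 135]
r6 m[φ2→P] = [1, 5]
r6 m[φ3→M] = [3, 6]
r6 m[φ4→M] = [1, 3]
r6 m[φ5→H] = [8, 1]
r6 m[φ6→M] = [3, 2]
r6 m[φ7→D] = [4, 9]
r6 m[P→φ0] = [1, 5]
r6 m[P→φ2] = [171144, 125154]
r6 m[D→φ0] = [4, 9]
r6 m[D→φ7] = [93969, 46782]
r6 m[M→φ1] = [9, 36]
r6 m[M→φ3] = [74670, 95484]
r6 m[M→φ4] = [224010, 190968]
r6 m[M→φ6] = [74670, 286452]
r6 m[H→φ0] = [2016, 135]
r6 m[H→φ1] = [2992, 318]
r6 m[H→φ5] = [94248, 42930]
r7 m[φ0→P] = [171144, 125154]
r7 m[φ0→D] = [93969, 46782]
r7 m[φ0→H] = [374, 318]
r7 m[φ1→M] = [24890, 15914]
r7 m[φ1→H] = [252, 135]
r7 m[φ2→P] = [1, 5]
r7 m[φ3→M] = [3, 6]
r7 m[φ4→M] = [1, 3]
r7 m[φ5→H] = [8, 1]
r7 m[φ6→M] = [3, 2]
r7 m[φ7→D] = [4, 9]
r7 m[P→φ0] = [1, 5]
r7 m[P→φ2] = [171144, 125154]
r7 m[D→φ0] = [4, 9]
r7 m[D→φ7] = [93969, 46782]
r7 m[M→φ1] = [9, 36]
r7 m[M→φ3] = [74670, 95484]
r7 m[M→φ4] = [224010, 190968]
r7 m[M→φ6] = [74670, 286452]
r7 m[H→φ0] = [2016, 135]
r7 m[H→φ1] = [2992, 318]
r7 m[H→φ5] = [94248, 42930]
fixed point reached at round 7
b[H] = ⊗ incoming = [753984, 42930]

b[H] = [753984, 42930]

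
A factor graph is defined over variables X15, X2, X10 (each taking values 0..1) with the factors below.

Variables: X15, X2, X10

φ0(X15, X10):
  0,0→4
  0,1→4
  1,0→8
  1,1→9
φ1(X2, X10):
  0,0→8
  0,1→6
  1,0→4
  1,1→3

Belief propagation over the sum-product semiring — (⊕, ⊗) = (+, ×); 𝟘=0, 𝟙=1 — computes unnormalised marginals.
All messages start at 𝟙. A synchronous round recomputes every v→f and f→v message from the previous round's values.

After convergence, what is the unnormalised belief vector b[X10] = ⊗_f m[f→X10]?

init: all messages = 𝟙 over 2 values
r1 m[φ0→X15] = [8, 17]
r1 m[φ0→X10] = [12, 13]
r1 m[φ1→X2] = [14, 7]
r1 m[φ1→X10] = [12, 9]
r1 m[X15→φ0] = [1, 1]
r1 m[X2→φ1] = [1, 1]
r1 m[X10→φ0] = [1, 1]
r1 m[X10→φ1] = [1, 1]
r2 m[φ0→X15] = [8, 17]
r2 m[φ0→X10] = [12, 13]
r2 m[φ1→X2] = [14, 7]
r2 m[φ1→X10] = [12, 9]
r2 m[X15→φ0] = [1, 1]
r2 m[X2→φ1] = [1, 1]
r2 m[X10→φ0] = [12, 9]
r2 m[X10→φ1] = [12, 13]
r3 m[φ0→X15] = [84, 177]
r3 m[φ0→X10] = [12, 13]
r3 m[φ1→X2] = [174, 87]
r3 m[φ1→X10] = [12, 9]
r3 m[X15→φ0] = [1, 1]
r3 m[X2→φ1] = [1, 1]
r3 m[X10→φ0] = [12, 9]
r3 m[X10→φ1] = [12, 13]
r4 m[φ0→X15] = [84, 177]
r4 m[φ0→X10] = [12, 13]
r4 m[φ1→X2] = [174, 87]
r4 m[φ1→X10] = [12, 9]
r4 m[X15→φ0] = [1, 1]
r4 m[X2→φ1] = [1, 1]
r4 m[X10→φ0] = [12, 9]
r4 m[X10→φ1] = [12, 13]
fixed point reached at round 4
b[X10] = ⊗ incoming = [144, 117]

b[X10] = [144, 117]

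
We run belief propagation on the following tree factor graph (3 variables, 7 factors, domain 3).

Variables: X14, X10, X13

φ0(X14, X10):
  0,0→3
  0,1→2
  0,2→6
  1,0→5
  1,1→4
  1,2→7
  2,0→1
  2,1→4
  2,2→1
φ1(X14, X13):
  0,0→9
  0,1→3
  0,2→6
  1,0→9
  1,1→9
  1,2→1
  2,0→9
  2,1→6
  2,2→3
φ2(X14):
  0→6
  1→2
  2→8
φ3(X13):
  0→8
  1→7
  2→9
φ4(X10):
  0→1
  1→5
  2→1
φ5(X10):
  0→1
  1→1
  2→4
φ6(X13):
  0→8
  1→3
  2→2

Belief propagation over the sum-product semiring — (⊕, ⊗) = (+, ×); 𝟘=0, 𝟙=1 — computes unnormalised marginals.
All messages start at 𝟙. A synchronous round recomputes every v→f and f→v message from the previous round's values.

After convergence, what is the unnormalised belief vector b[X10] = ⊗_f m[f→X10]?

b[X10] = [27324, 197100, 175608]

init: all messages = 𝟙 over 3 values
r1 m[φ0→X14] = [11, 16, 6]
r1 m[φ0→X10] = [9, 10, 14]
r1 m[φ1→X14] = [18, 19, 18]
r1 m[φ1→X13] = [27, 18, 10]
r1 m[φ2→X14] = [6, 2, 8]
r1 m[φ3→X13] = [8, 7, 9]
r1 m[φ4→X10] = [1, 5, 1]
r1 m[φ5→X10] = [1, 1, 4]
r1 m[φ6→X13] = [8, 3, 2]
r1 m[X14→φ0] = [1, 1, 1]
r1 m[X14→φ1] = [1, 1, 1]
r1 m[X14→φ2] = [1, 1, 1]
r1 m[X10→φ0] = [1, 1, 1]
r1 m[X10→φ4] = [1, 1, 1]
r1 m[X10→φ5] = [1, 1, 1]
r1 m[X13→φ1] = [1, 1, 1]
r1 m[X13→φ3] = [1, 1, 1]
r1 m[X13→φ6] = [1, 1, 1]
r2 m[φ0→X14] = [11, 16, 6]
r2 m[φ0→X10] = [9, 10, 14]
r2 m[φ1→X14] = [18, 19, 18]
r2 m[φ1→X13] = [27, 18, 10]
r2 m[φ2→X14] = [6, 2, 8]
r2 m[φ3→X13] = [8, 7, 9]
r2 m[φ4→X10] = [1, 5, 1]
r2 m[φ5→X10] = [1, 1, 4]
r2 m[φ6→X13] = [8, 3, 2]
r2 m[X14→φ0] = [108, 38, 144]
r2 m[X14→φ1] = [66, 32, 48]
r2 m[X14→φ2] = [198, 304, 108]
r2 m[X10→φ0] = [1, 5, 4]
r2 m[X10→φ4] = [9, 10, 56]
r2 m[X10→φ5] = [9, 50, 14]
r2 m[X13→φ1] = [64, 21, 18]
r2 m[X13→φ3] = [216, 54, 20]
r2 m[X13→φ6] = [216, 126, 90]
r3 m[φ0→X14] = [37, 53, 25]
r3 m[φ0→X10] = [658, 944, 1058]
r3 m[φ1→X14] = [747, 783, 756]
r3 m[φ1→X13] = [1314, 774, 572]
r3 m[φ2→X14] = [6, 2, 8]
r3 m[φ3→X13] = [8, 7, 9]
r3 m[φ4→X10] = [1, 5, 1]
r3 m[φ5→X10] = [1, 1, 4]
r3 m[φ6→X13] = [8, 3, 2]
r3 m[X14→φ0] = [108, 38, 144]
r3 m[X14→φ1] = [66, 32, 48]
r3 m[X14→φ2] = [198, 304, 108]
r3 m[X10→φ0] = [1, 5, 4]
r3 m[X10→φ4] = [9, 10, 56]
r3 m[X10→φ5] = [9, 50, 14]
r3 m[X13→φ1] = [64, 21, 18]
r3 m[X13→φ3] = [216, 54, 20]
r3 m[X13→φ6] = [216, 126, 90]
r4 m[φ0→X14] = [37, 53, 25]
r4 m[φ0→X10] = [658, 944, 1058]
r4 m[φ1→X14] = [747, 783, 756]
r4 m[φ1→X13] = [1314, 774, 572]
r4 m[φ2→X14] = [6, 2, 8]
r4 m[φ3→X13] = [8, 7, 9]
r4 m[φ4→X10] = [1, 5, 1]
r4 m[φ5→X10] = [1, 1, 4]
r4 m[φ6→X13] = [8, 3, 2]
r4 m[X14→φ0] = [4482, 1566, 6048]
r4 m[X14→φ1] = [222, 106, 200]
r4 m[X14→φ2] = [27639, 41499, 18900]
r4 m[X10→φ0] = [1, 5, 4]
r4 m[X10→φ4] = [658, 944, 4232]
r4 m[X10→φ5] = [658, 4720, 1058]
r4 m[X13→φ1] = [64, 21, 18]
r4 m[X13→φ3] = [10512, 2322, 1144]
r4 m[X13→φ6] = [10512, 5418, 5148]
r5 m[φ0→X14] = [37, 53, 25]
r5 m[φ0→X10] = [27324, 39420, 43902]
r5 m[φ1→X14] = [747, 783, 756]
r5 m[φ1→X13] = [4752, 2820, 2038]
r5 m[φ2→X14] = [6, 2, 8]
r5 m[φ3→X13] = [8, 7, 9]
r5 m[φ4→X10] = [1, 5, 1]
r5 m[φ5→X10] = [1, 1, 4]
r5 m[φ6→X13] = [8, 3, 2]
r5 m[X14→φ0] = [4482, 1566, 6048]
r5 m[X14→φ1] = [222, 106, 200]
r5 m[X14→φ2] = [27639, 41499, 18900]
r5 m[X10→φ0] = [1, 5, 4]
r5 m[X10→φ4] = [658, 944, 4232]
r5 m[X10→φ5] = [658, 4720, 1058]
r5 m[X13→φ1] = [64, 21, 18]
r5 m[X13→φ3] = [10512, 2322, 1144]
r5 m[X13→φ6] = [10512, 5418, 5148]
r6 m[φ0→X14] = [37, 53, 25]
r6 m[φ0→X10] = [27324, 39420, 43902]
r6 m[φ1→X14] = [747, 783, 756]
r6 m[φ1→X13] = [4752, 2820, 2038]
r6 m[φ2→X14] = [6, 2, 8]
r6 m[φ3→X13] = [8, 7, 9]
r6 m[φ4→X10] = [1, 5, 1]
r6 m[φ5→X10] = [1, 1, 4]
r6 m[φ6→X13] = [8, 3, 2]
r6 m[X14→φ0] = [4482, 1566, 6048]
r6 m[X14→φ1] = [222, 106, 200]
r6 m[X14→φ2] = [27639, 41499, 18900]
r6 m[X10→φ0] = [1, 5, 4]
r6 m[X10→φ4] = [27324, 39420, 175608]
r6 m[X10→φ5] = [27324, 197100, 43902]
r6 m[X13→φ1] = [64, 21, 18]
r6 m[X13→φ3] = [38016, 8460, 4076]
r6 m[X13→φ6] = [38016, 19740, 18342]
r7 m[φ0→X14] = [37, 53, 25]
r7 m[φ0→X10] = [27324, 39420, 43902]
r7 m[φ1→X14] = [747, 783, 756]
r7 m[φ1→X13] = [4752, 2820, 2038]
r7 m[φ2→X14] = [6, 2, 8]
r7 m[φ3→X13] = [8, 7, 9]
r7 m[φ4→X10] = [1, 5, 1]
r7 m[φ5→X10] = [1, 1, 4]
r7 m[φ6→X13] = [8, 3, 2]
r7 m[X14→φ0] = [4482, 1566, 6048]
r7 m[X14→φ1] = [222, 106, 200]
r7 m[X14→φ2] = [27639, 41499, 18900]
r7 m[X10→φ0] = [1, 5, 4]
r7 m[X10→φ4] = [27324, 39420, 175608]
r7 m[X10→φ5] = [27324, 197100, 43902]
r7 m[X13→φ1] = [64, 21, 18]
r7 m[X13→φ3] = [38016, 8460, 4076]
r7 m[X13→φ6] = [38016, 19740, 18342]
fixed point reached at round 7
b[X10] = ⊗ incoming = [27324, 197100, 175608]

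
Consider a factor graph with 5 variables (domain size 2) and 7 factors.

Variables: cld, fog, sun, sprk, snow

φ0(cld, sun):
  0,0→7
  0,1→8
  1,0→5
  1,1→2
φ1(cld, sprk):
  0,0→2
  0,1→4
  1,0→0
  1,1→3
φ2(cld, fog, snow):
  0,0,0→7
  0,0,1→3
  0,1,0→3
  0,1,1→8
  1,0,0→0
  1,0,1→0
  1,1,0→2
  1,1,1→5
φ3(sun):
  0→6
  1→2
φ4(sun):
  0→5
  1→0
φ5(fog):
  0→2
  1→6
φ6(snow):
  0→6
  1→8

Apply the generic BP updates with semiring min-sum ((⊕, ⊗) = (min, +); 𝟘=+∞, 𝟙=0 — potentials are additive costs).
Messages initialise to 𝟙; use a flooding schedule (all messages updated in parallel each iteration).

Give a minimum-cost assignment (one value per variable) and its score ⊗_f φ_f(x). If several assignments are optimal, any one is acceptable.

init: all messages = 𝟙 over 2 values
r1 m[φ0→cld] = [7, 2]
r1 m[φ0→sun] = [5, 2]
r1 m[φ1→cld] = [2, 0]
r1 m[φ1→sprk] = [0, 3]
r1 m[φ2→cld] = [3, 0]
r1 m[φ2→fog] = [0, 2]
r1 m[φ2→snow] = [0, 0]
r1 m[φ3→sun] = [6, 2]
r1 m[φ4→sun] = [5, 0]
r1 m[φ5→fog] = [2, 6]
r1 m[φ6→snow] = [6, 8]
r1 m[cld→φ0] = [0, 0]
r1 m[cld→φ1] = [0, 0]
r1 m[cld→φ2] = [0, 0]
r1 m[fog→φ2] = [0, 0]
r1 m[fog→φ5] = [0, 0]
r1 m[sun→φ0] = [0, 0]
r1 m[sun→φ3] = [0, 0]
r1 m[sun→φ4] = [0, 0]
r1 m[sprk→φ1] = [0, 0]
r1 m[snow→φ2] = [0, 0]
r1 m[snow→φ6] = [0, 0]
r2 m[φ0→cld] = [7, 2]
r2 m[φ0→sun] = [5, 2]
r2 m[φ1→cld] = [2, 0]
r2 m[φ1→sprk] = [0, 3]
r2 m[φ2→cld] = [3, 0]
r2 m[φ2→fog] = [0, 2]
r2 m[φ2→snow] = [0, 0]
r2 m[φ3→sun] = [6, 2]
r2 m[φ4→sun] = [5, 0]
r2 m[φ5→fog] = [2, 6]
r2 m[φ6→snow] = [6, 8]
r2 m[cld→φ0] = [5, 0]
r2 m[cld→φ1] = [10, 2]
r2 m[cld→φ2] = [9, 2]
r2 m[fog→φ2] = [2, 6]
r2 m[fog→φ5] = [0, 2]
r2 m[sun→φ0] = [11, 2]
r2 m[sun→φ3] = [10, 2]
r2 m[sun→φ4] = [11, 4]
r2 m[sprk→φ1] = [0, 0]
r2 m[snow→φ2] = [6, 8]
r2 m[snow→φ6] = [0, 0]
r3 m[φ0→cld] = [10, 4]
r3 m[φ0→sun] = [5, 2]
r3 m[φ1→cld] = [2, 0]
r3 m[φ1→sprk] = [2, 5]
r3 m[φ2→cld] = [13, 8]
r3 m[φ2→fog] = [8, 10]
r3 m[φ2→snow] = [4, 4]
r3 m[φ3→sun] = [6, 2]
r3 m[φ4→sun] = [5, 0]
r3 m[φ5→fog] = [2, 6]
r3 m[φ6→snow] = [6, 8]
r3 m[cld→φ0] = [5, 0]
r3 m[cld→φ1] = [10, 2]
r3 m[cld→φ2] = [9, 2]
r3 m[fog→φ2] = [2, 6]
r3 m[fog→φ5] = [0, 2]
r3 m[sun→φ0] = [11, 2]
r3 m[sun→φ3] = [10, 2]
r3 m[sun→φ4] = [11, 4]
r3 m[sprk→φ1] = [0, 0]
r3 m[snow→φ2] = [6, 8]
r3 m[snow→φ6] = [0, 0]
r4 m[φ0→cld] = [10, 4]
r4 m[φ0→sun] = [5, 2]
r4 m[φ1→cld] = [2, 0]
r4 m[φ1→sprk] = [2, 5]
r4 m[φ2→cld] = [13, 8]
r4 m[φ2→fog] = [8, 10]
r4 m[φ2→snow] = [4, 4]
r4 m[φ3→sun] = [6, 2]
r4 m[φ4→sun] = [5, 0]
r4 m[φ5→fog] = [2, 6]
r4 m[φ6→snow] = [6, 8]
r4 m[cld→φ0] = [15, 8]
r4 m[cld→φ1] = [23, 12]
r4 m[cld→φ2] = [12, 4]
r4 m[fog→φ2] = [2, 6]
r4 m[fog→φ5] = [8, 10]
r4 m[sun→φ0] = [11, 2]
r4 m[sun→φ3] = [10, 2]
r4 m[sun→φ4] = [11, 4]
r4 m[sprk→φ1] = [0, 0]
r4 m[snow→φ2] = [6, 8]
r4 m[snow→φ6] = [4, 4]
r5 m[φ0→cld] = [10, 4]
r5 m[φ0→sun] = [13, 10]
r5 m[φ1→cld] = [2, 0]
r5 m[φ1→sprk] = [12, 15]
r5 m[φ2→cld] = [13, 8]
r5 m[φ2→fog] = [10, 12]
r5 m[φ2→snow] = [6, 6]
r5 m[φ3→sun] = [6, 2]
r5 m[φ4→sun] = [5, 0]
r5 m[φ5→fog] = [2, 6]
r5 m[φ6→snow] = [6, 8]
r5 m[cld→φ0] = [15, 8]
r5 m[cld→φ1] = [23, 12]
r5 m[cld→φ2] = [12, 4]
r5 m[fog→φ2] = [2, 6]
r5 m[fog→φ5] = [8, 10]
r5 m[sun→φ0] = [11, 2]
r5 m[sun→φ3] = [10, 2]
r5 m[sun→φ4] = [11, 4]
r5 m[sprk→φ1] = [0, 0]
r5 m[snow→φ2] = [6, 8]
r5 m[snow→φ6] = [4, 4]
r6 m[φ0→cld] = [10, 4]
r6 m[φ0→sun] = [13, 10]
r6 m[φ1→cld] = [2, 0]
r6 m[φ1→sprk] = [12, 15]
r6 m[φ2→cld] = [13, 8]
r6 m[φ2→fog] = [10, 12]
r6 m[φ2→snow] = [6, 6]
r6 m[φ3→sun] = [6, 2]
r6 m[φ4→sun] = [5, 0]
r6 m[φ5→fog] = [2, 6]
r6 m[φ6→snow] = [6, 8]
r6 m[cld→φ0] = [15, 8]
r6 m[cld→φ1] = [23, 12]
r6 m[cld→φ2] = [12, 4]
r6 m[fog→φ2] = [2, 6]
r6 m[fog→φ5] = [10, 12]
r6 m[sun→φ0] = [11, 2]
r6 m[sun→φ3] = [18, 10]
r6 m[sun→φ4] = [19, 12]
r6 m[sprk→φ1] = [0, 0]
r6 m[snow→φ2] = [6, 8]
r6 m[snow→φ6] = [6, 6]
r7 m[φ0→cld] = [10, 4]
r7 m[φ0→sun] = [13, 10]
r7 m[φ1→cld] = [2, 0]
r7 m[φ1→sprk] = [12, 15]
r7 m[φ2→cld] = [13, 8]
r7 m[φ2→fog] = [10, 12]
r7 m[φ2→snow] = [6, 6]
r7 m[φ3→sun] = [6, 2]
r7 m[φ4→sun] = [5, 0]
r7 m[φ5→fog] = [2, 6]
r7 m[φ6→snow] = [6, 8]
r7 m[cld→φ0] = [15, 8]
r7 m[cld→φ1] = [23, 12]
r7 m[cld→φ2] = [12, 4]
r7 m[fog→φ2] = [2, 6]
r7 m[fog→φ5] = [10, 12]
r7 m[sun→φ0] = [11, 2]
r7 m[sun→φ3] = [18, 10]
r7 m[sun→φ4] = [19, 12]
r7 m[sprk→φ1] = [0, 0]
r7 m[snow→φ2] = [6, 8]
r7 m[snow→φ6] = [6, 6]
fixed point reached at round 7
traceback from cld: (cld=1, fog=0, sun=1, sprk=0, snow=0), score=12

assignment: (cld=1, fog=0, sun=1, sprk=0, snow=0); score = 12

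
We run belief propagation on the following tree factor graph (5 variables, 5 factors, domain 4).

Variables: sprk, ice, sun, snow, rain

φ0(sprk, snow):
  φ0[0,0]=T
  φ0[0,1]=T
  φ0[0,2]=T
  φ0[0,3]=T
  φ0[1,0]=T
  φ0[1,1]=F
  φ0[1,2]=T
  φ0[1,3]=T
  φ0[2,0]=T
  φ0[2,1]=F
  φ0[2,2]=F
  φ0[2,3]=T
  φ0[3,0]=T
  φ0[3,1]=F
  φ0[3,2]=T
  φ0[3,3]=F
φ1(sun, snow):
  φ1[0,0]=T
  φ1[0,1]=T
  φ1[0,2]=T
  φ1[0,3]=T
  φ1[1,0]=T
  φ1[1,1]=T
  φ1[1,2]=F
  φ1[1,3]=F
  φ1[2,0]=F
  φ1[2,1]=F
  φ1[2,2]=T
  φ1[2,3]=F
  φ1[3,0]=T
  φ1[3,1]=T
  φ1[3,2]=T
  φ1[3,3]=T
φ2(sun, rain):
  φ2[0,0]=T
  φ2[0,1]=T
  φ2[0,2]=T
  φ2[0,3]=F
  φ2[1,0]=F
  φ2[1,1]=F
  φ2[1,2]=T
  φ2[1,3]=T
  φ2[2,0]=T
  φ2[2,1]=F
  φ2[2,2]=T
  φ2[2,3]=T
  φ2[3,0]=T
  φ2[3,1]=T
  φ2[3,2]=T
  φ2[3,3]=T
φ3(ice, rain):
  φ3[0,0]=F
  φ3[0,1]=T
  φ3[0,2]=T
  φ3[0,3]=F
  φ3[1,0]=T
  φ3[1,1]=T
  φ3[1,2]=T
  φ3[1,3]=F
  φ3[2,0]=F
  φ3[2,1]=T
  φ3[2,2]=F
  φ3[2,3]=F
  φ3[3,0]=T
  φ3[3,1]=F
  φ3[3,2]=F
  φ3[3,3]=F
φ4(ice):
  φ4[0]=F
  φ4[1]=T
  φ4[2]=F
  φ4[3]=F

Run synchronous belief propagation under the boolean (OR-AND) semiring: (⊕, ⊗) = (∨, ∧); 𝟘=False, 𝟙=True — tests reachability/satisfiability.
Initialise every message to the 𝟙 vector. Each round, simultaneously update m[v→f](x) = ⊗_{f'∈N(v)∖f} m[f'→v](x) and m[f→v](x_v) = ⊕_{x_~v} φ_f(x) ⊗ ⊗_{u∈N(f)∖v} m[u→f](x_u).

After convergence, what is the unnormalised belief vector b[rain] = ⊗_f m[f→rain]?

init: all messages = 𝟙 over 4 values
r1 m[φ0→sprk] = [T, T, T, T]
r1 m[φ0→snow] = [T, T, T, T]
r1 m[φ1→sun] = [T, T, T, T]
r1 m[φ1→snow] = [T, T, T, T]
r1 m[φ2→sun] = [T, T, T, T]
r1 m[φ2→rain] = [T, T, T, T]
r1 m[φ3→ice] = [T, T, T, T]
r1 m[φ3→rain] = [T, T, T, F]
r1 m[φ4→ice] = [F, T, F, F]
r1 m[sprk→φ0] = [T, T, T, T]
r1 m[ice→φ3] = [T, T, T, T]
r1 m[ice→φ4] = [T, T, T, T]
r1 m[sun→φ1] = [T, T, T, T]
r1 m[sun→φ2] = [T, T, T, T]
r1 m[snow→φ0] = [T, T, T, T]
r1 m[snow→φ1] = [T, T, T, T]
r1 m[rain→φ2] = [T, T, T, T]
r1 m[rain→φ3] = [T, T, T, T]
r2 m[φ0→sprk] = [T, T, T, T]
r2 m[φ0→snow] = [T, T, T, T]
r2 m[φ1→sun] = [T, T, T, T]
r2 m[φ1→snow] = [T, T, T, T]
r2 m[φ2→sun] = [T, T, T, T]
r2 m[φ2→rain] = [T, T, T, T]
r2 m[φ3→ice] = [T, T, T, T]
r2 m[φ3→rain] = [T, T, T, F]
r2 m[φ4→ice] = [F, T, F, F]
r2 m[sprk→φ0] = [T, T, T, T]
r2 m[ice→φ3] = [F, T, F, F]
r2 m[ice→φ4] = [T, T, T, T]
r2 m[sun→φ1] = [T, T, T, T]
r2 m[sun→φ2] = [T, T, T, T]
r2 m[snow→φ0] = [T, T, T, T]
r2 m[snow→φ1] = [T, T, T, T]
r2 m[rain→φ2] = [T, T, T, F]
r2 m[rain→φ3] = [T, T, T, T]
r3 m[φ0→sprk] = [T, T, T, T]
r3 m[φ0→snow] = [T, T, T, T]
r3 m[φ1→sun] = [T, T, T, T]
r3 m[φ1→snow] = [T, T, T, T]
r3 m[φ2→sun] = [T, T, T, T]
r3 m[φ2→rain] = [T, T, T, T]
r3 m[φ3→ice] = [T, T, T, T]
r3 m[φ3→rain] = [T, T, T, F]
r3 m[φ4→ice] = [F, T, F, F]
r3 m[sprk→φ0] = [T, T, T, T]
r3 m[ice→φ3] = [F, T, F, F]
r3 m[ice→φ4] = [T, T, T, T]
r3 m[sun→φ1] = [T, T, T, T]
r3 m[sun→φ2] = [T, T, T, T]
r3 m[snow→φ0] = [T, T, T, T]
r3 m[snow→φ1] = [T, T, T, T]
r3 m[rain→φ2] = [T, T, T, F]
r3 m[rain→φ3] = [T, T, T, T]
fixed point reached at round 3
b[rain] = ⊗ incoming = [T, T, T, F]

b[rain] = [T, T, T, F]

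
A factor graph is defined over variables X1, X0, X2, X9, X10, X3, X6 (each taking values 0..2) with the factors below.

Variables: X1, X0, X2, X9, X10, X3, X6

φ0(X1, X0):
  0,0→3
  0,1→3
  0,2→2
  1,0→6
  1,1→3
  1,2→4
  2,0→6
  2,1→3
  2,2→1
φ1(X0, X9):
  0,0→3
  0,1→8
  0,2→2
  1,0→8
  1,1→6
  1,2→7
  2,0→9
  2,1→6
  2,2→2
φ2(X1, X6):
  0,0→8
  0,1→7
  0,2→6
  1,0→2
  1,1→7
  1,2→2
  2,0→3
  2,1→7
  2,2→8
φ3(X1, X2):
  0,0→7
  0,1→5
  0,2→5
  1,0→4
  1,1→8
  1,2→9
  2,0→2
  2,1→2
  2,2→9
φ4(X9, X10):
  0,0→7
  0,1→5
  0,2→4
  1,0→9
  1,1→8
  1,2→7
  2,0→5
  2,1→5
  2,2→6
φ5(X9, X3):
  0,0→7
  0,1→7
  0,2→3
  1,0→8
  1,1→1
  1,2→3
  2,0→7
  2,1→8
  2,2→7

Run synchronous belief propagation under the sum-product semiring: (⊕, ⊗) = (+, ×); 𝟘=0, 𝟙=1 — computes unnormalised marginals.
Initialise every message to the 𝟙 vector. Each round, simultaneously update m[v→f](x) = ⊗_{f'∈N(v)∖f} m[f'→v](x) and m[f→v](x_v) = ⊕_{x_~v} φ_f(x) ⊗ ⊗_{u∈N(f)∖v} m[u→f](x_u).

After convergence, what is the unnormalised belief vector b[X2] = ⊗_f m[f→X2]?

b[X2] = [10327792, 11342672, 17932848]

init: all messages = 𝟙 over 3 values
r1 m[φ0→X1] = [8, 13, 10]
r1 m[φ0→X0] = [15, 9, 7]
r1 m[φ1→X0] = [13, 21, 17]
r1 m[φ1→X9] = [20, 20, 11]
r1 m[φ2→X1] = [21, 11, 18]
r1 m[φ2→X6] = [13, 21, 16]
r1 m[φ3→X1] = [17, 21, 13]
r1 m[φ3→X2] = [13, 15, 23]
r1 m[φ4→X9] = [16, 24, 16]
r1 m[φ4→X10] = [21, 18, 17]
r1 m[φ5→X9] = [17, 12, 22]
r1 m[φ5→X3] = [22, 16, 13]
r1 m[X1→φ0] = [1, 1, 1]
r1 m[X1→φ2] = [1, 1, 1]
r1 m[X1→φ3] = [1, 1, 1]
r1 m[X0→φ0] = [1, 1, 1]
r1 m[X0→φ1] = [1, 1, 1]
r1 m[X2→φ3] = [1, 1, 1]
r1 m[X9→φ1] = [1, 1, 1]
r1 m[X9→φ4] = [1, 1, 1]
r1 m[X9→φ5] = [1, 1, 1]
r1 m[X10→φ4] = [1, 1, 1]
r1 m[X3→φ5] = [1, 1, 1]
r1 m[X6→φ2] = [1, 1, 1]
r2 m[φ0→X1] = [8, 13, 10]
r2 m[φ0→X0] = [15, 9, 7]
r2 m[φ1→X0] = [13, 21, 17]
r2 m[φ1→X9] = [20, 20, 11]
r2 m[φ2→X1] = [21, 11, 18]
r2 m[φ2→X6] = [13, 21, 16]
r2 m[φ3→X1] = [17, 21, 13]
r2 m[φ3→X2] = [13, 15, 23]
r2 m[φ4→X9] = [16, 24, 16]
r2 m[φ4→X10] = [21, 18, 17]
r2 m[φ5→X9] = [17, 12, 22]
r2 m[φ5→X3] = [22, 16, 13]
r2 m[X1→φ0] = [357, 231, 234]
r2 m[X1→φ2] = [136, 273, 130]
r2 m[X1→φ3] = [168, 143, 180]
r2 m[X0→φ0] = [13, 21, 17]
r2 m[X0→φ1] = [15, 9, 7]
r2 m[X2→φ3] = [1, 1, 1]
r2 m[X9→φ1] = [272, 288, 352]
r2 m[X9→φ4] = [340, 240, 242]
r2 m[X9→φ5] = [320, 480, 176]
r2 m[X10→φ4] = [1, 1, 1]
r2 m[X3→φ5] = [1, 1, 1]
r2 m[X6→φ2] = [1, 1, 1]
r3 m[φ0→X1] = [136, 209, 158]
r3 m[φ0→X0] = [3861, 2466, 1872]
r3 m[φ1→X0] = [3824, 6368, 4880]
r3 m[φ1→X9] = [180, 216, 107]
r3 m[φ2→X1] = [21, 11, 18]
r3 m[φ2→X6] = [2024, 3773, 2402]
r3 m[φ3→X1] = [17, 21, 13]
r3 m[φ3→X2] = [2108, 2344, 3747]
r3 m[φ4→X9] = [16, 24, 16]
r3 m[φ4→X10] = [5750, 4830, 4492]
r3 m[φ5→X9] = [17, 12, 22]
r3 m[φ5→X3] = [7312, 4128, 3632]
r3 m[X1→φ0] = [357, 231, 234]
r3 m[X1→φ2] = [136, 273, 130]
r3 m[X1→φ3] = [168, 143, 180]
r3 m[X0→φ0] = [13, 21, 17]
r3 m[X0→φ1] = [15, 9, 7]
r3 m[X2→φ3] = [1, 1, 1]
r3 m[X9→φ1] = [272, 288, 352]
r3 m[X9→φ4] = [340, 240, 242]
r3 m[X9→φ5] = [320, 480, 176]
r3 m[X10→φ4] = [1, 1, 1]
r3 m[X3→φ5] = [1, 1, 1]
r3 m[X6→φ2] = [1, 1, 1]
r4 m[φ0→X1] = [136, 209, 158]
r4 m[φ0→X0] = [3861, 2466, 1872]
r4 m[φ1→X0] = [3824, 6368, 4880]
r4 m[φ1→X9] = [180, 216, 107]
r4 m[φ2→X1] = [21, 11, 18]
r4 m[φ2→X6] = [2024, 3773, 2402]
r4 m[φ3→X1] = [17, 21, 13]
r4 m[φ3→X2] = [2108, 2344, 3747]
r4 m[φ4→X9] = [16, 24, 16]
r4 m[φ4→X10] = [5750, 4830, 4492]
r4 m[φ5→X9] = [17, 12, 22]
r4 m[φ5→X3] = [7312, 4128, 3632]
r4 m[X1→φ0] = [357, 231, 234]
r4 m[X1→φ2] = [2312, 4389, 2054]
r4 m[X1→φ3] = [2856, 2299, 2844]
r4 m[X0→φ0] = [3824, 6368, 4880]
r4 m[X0→φ1] = [3861, 2466, 1872]
r4 m[X2→φ3] = [1, 1, 1]
r4 m[X9→φ1] = [272, 288, 352]
r4 m[X9→φ4] = [3060, 2592, 2354]
r4 m[X9→φ5] = [2880, 5184, 1712]
r4 m[X10→φ4] = [1, 1, 1]
r4 m[X3→φ5] = [1, 1, 1]
r4 m[X6→φ2] = [1, 1, 1]
r5 m[φ0→X1] = [40336, 61568, 46928]
r5 m[φ0→X0] = [3861, 2466, 1872]
r5 m[φ1→X0] = [3824, 6368, 4880]
r5 m[φ1→X9] = [48159, 56916, 28728]
r5 m[φ2→X1] = [21, 11, 18]
r5 m[φ2→X6] = [33436, 61285, 39082]
r5 m[φ3→X1] = [17, 21, 13]
r5 m[φ3→X2] = [34876, 38360, 60567]
r5 m[φ4→X9] = [16, 24, 16]
r5 m[φ4→X10] = [56518, 47806, 44508]
r5 m[φ5→X9] = [17, 12, 22]
r5 m[φ5→X3] = [73616, 39040, 36176]
r5 m[X1→φ0] = [357, 231, 234]
r5 m[X1→φ2] = [2312, 4389, 2054]
r5 m[X1→φ3] = [2856, 2299, 2844]
r5 m[X0→φ0] = [3824, 6368, 4880]
r5 m[X0→φ1] = [3861, 2466, 1872]
r5 m[X2→φ3] = [1, 1, 1]
r5 m[X9→φ1] = [272, 288, 352]
r5 m[X9→φ4] = [3060, 2592, 2354]
r5 m[X9→φ5] = [2880, 5184, 1712]
r5 m[X10→φ4] = [1, 1, 1]
r5 m[X3→φ5] = [1, 1, 1]
r5 m[X6→φ2] = [1, 1, 1]
r6 m[φ0→X1] = [40336, 61568, 46928]
r6 m[φ0→X0] = [3861, 2466, 1872]
r6 m[φ1→X0] = [3824, 6368, 4880]
r6 m[φ1→X9] = [48159, 56916, 28728]
r6 m[φ2→X1] = [21, 11, 18]
r6 m[φ2→X6] = [33436, 61285, 39082]
r6 m[φ3→X1] = [17, 21, 13]
r6 m[φ3→X2] = [34876, 38360, 60567]
r6 m[φ4→X9] = [16, 24, 16]
r6 m[φ4→X10] = [56518, 47806, 44508]
r6 m[φ5→X9] = [17, 12, 22]
r6 m[φ5→X3] = [73616, 39040, 36176]
r6 m[X1→φ0] = [357, 231, 234]
r6 m[X1→φ2] = [685712, 1292928, 610064]
r6 m[X1→φ3] = [847056, 677248, 844704]
r6 m[X0→φ0] = [3824, 6368, 4880]
r6 m[X0→φ1] = [3861, 2466, 1872]
r6 m[X2→φ3] = [1, 1, 1]
r6 m[X9→φ1] = [272, 288, 352]
r6 m[X9→φ4] = [818703, 682992, 632016]
r6 m[X9→φ5] = [770544, 1365984, 459648]
r6 m[X10→φ4] = [1, 1, 1]
r6 m[X3→φ5] = [1, 1, 1]
r6 m[X6→φ2] = [1, 1, 1]
r7 m[φ0→X1] = [40336, 61568, 46928]
r7 m[φ0→X0] = [3861, 2466, 1872]
r7 m[φ1→X0] = [3824, 6368, 4880]
r7 m[φ1→X9] = [48159, 56916, 28728]
r7 m[φ2→X1] = [21, 11, 18]
r7 m[φ2→X6] = [9901744, 18120928, 11580640]
r7 m[φ3→X1] = [17, 21, 13]
r7 m[φ3→X2] = [10327792, 11342672, 17932848]
r7 m[φ4→X9] = [16, 24, 16]
r7 m[φ4→X10] = [15037929, 12717531, 11847852]
r7 m[φ5→X9] = [17, 12, 22]
r7 m[φ5→X3] = [19539216, 10436976, 9627120]
r7 m[X1→φ0] = [357, 231, 234]
r7 m[X1→φ2] = [685712, 1292928, 610064]
r7 m[X1→φ3] = [847056, 677248, 844704]
r7 m[X0→φ0] = [3824, 6368, 4880]
r7 m[X0→φ1] = [3861, 2466, 1872]
r7 m[X2→φ3] = [1, 1, 1]
r7 m[X9→φ1] = [272, 288, 352]
r7 m[X9→φ4] = [818703, 682992, 632016]
r7 m[X9→φ5] = [770544, 1365984, 459648]
r7 m[X10→φ4] = [1, 1, 1]
r7 m[X3→φ5] = [1, 1, 1]
r7 m[X6→φ2] = [1, 1, 1]
r8 m[φ0→X1] = [40336, 61568, 46928]
r8 m[φ0→X0] = [3861, 2466, 1872]
r8 m[φ1→X0] = [3824, 6368, 4880]
r8 m[φ1→X9] = [48159, 56916, 28728]
r8 m[φ2→X1] = [21, 11, 18]
r8 m[φ2→X6] = [9901744, 18120928, 11580640]
r8 m[φ3→X1] = [17, 21, 13]
r8 m[φ3→X2] = [10327792, 11342672, 17932848]
r8 m[φ4→X9] = [16, 24, 16]
r8 m[φ4→X10] = [15037929, 12717531, 11847852]
r8 m[φ5→X9] = [17, 12, 22]
r8 m[φ5→X3] = [19539216, 10436976, 9627120]
r8 m[X1→φ0] = [357, 231, 234]
r8 m[X1→φ2] = [685712, 1292928, 610064]
r8 m[X1→φ3] = [847056, 677248, 844704]
r8 m[X0→φ0] = [3824, 6368, 4880]
r8 m[X0→φ1] = [3861, 2466, 1872]
r8 m[X2→φ3] = [1, 1, 1]
r8 m[X9→φ1] = [272, 288, 352]
r8 m[X9→φ4] = [818703, 682992, 632016]
r8 m[X9→φ5] = [770544, 1365984, 459648]
r8 m[X10→φ4] = [1, 1, 1]
r8 m[X3→φ5] = [1, 1, 1]
r8 m[X6→φ2] = [1, 1, 1]
fixed point reached at round 8
b[X2] = ⊗ incoming = [10327792, 11342672, 17932848]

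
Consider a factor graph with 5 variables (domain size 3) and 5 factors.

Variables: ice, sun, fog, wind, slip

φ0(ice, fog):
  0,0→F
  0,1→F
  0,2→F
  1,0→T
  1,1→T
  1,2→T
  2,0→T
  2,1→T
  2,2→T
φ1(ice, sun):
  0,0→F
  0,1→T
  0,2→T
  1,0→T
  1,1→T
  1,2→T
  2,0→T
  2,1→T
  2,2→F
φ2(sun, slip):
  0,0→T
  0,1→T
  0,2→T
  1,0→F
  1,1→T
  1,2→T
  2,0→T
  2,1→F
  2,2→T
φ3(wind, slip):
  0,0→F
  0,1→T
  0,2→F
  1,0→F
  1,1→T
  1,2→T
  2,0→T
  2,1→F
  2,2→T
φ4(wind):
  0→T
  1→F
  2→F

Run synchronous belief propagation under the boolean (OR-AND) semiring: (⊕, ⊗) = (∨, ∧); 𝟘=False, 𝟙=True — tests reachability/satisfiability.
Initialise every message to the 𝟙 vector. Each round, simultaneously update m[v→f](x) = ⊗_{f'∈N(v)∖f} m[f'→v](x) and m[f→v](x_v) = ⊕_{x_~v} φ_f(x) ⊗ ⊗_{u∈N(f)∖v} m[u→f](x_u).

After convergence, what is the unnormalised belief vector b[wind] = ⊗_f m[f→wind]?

init: all messages = 𝟙 over 3 values
r1 m[φ0→ice] = [F, T, T]
r1 m[φ0→fog] = [T, T, T]
r1 m[φ1→ice] = [T, T, T]
r1 m[φ1→sun] = [T, T, T]
r1 m[φ2→sun] = [T, T, T]
r1 m[φ2→slip] = [T, T, T]
r1 m[φ3→wind] = [T, T, T]
r1 m[φ3→slip] = [T, T, T]
r1 m[φ4→wind] = [T, F, F]
r1 m[ice→φ0] = [T, T, T]
r1 m[ice→φ1] = [T, T, T]
r1 m[sun→φ1] = [T, T, T]
r1 m[sun→φ2] = [T, T, T]
r1 m[fog→φ0] = [T, T, T]
r1 m[wind→φ3] = [T, T, T]
r1 m[wind→φ4] = [T, T, T]
r1 m[slip→φ2] = [T, T, T]
r1 m[slip→φ3] = [T, T, T]
r2 m[φ0→ice] = [F, T, T]
r2 m[φ0→fog] = [T, T, T]
r2 m[φ1→ice] = [T, T, T]
r2 m[φ1→sun] = [T, T, T]
r2 m[φ2→sun] = [T, T, T]
r2 m[φ2→slip] = [T, T, T]
r2 m[φ3→wind] = [T, T, T]
r2 m[φ3→slip] = [T, T, T]
r2 m[φ4→wind] = [T, F, F]
r2 m[ice→φ0] = [T, T, T]
r2 m[ice→φ1] = [F, T, T]
r2 m[sun→φ1] = [T, T, T]
r2 m[sun→φ2] = [T, T, T]
r2 m[fog→φ0] = [T, T, T]
r2 m[wind→φ3] = [T, F, F]
r2 m[wind→φ4] = [T, T, T]
r2 m[slip→φ2] = [T, T, T]
r2 m[slip→φ3] = [T, T, T]
r3 m[φ0→ice] = [F, T, T]
r3 m[φ0→fog] = [T, T, T]
r3 m[φ1→ice] = [T, T, T]
r3 m[φ1→sun] = [T, T, T]
r3 m[φ2→sun] = [T, T, T]
r3 m[φ2→slip] = [T, T, T]
r3 m[φ3→wind] = [T, T, T]
r3 m[φ3→slip] = [F, T, F]
r3 m[φ4→wind] = [T, F, F]
r3 m[ice→φ0] = [T, T, T]
r3 m[ice→φ1] = [F, T, T]
r3 m[sun→φ1] = [T, T, T]
r3 m[sun→φ2] = [T, T, T]
r3 m[fog→φ0] = [T, T, T]
r3 m[wind→φ3] = [T, F, F]
r3 m[wind→φ4] = [T, T, T]
r3 m[slip→φ2] = [T, T, T]
r3 m[slip→φ3] = [T, T, T]
r4 m[φ0→ice] = [F, T, T]
r4 m[φ0→fog] = [T, T, T]
r4 m[φ1→ice] = [T, T, T]
r4 m[φ1→sun] = [T, T, T]
r4 m[φ2→sun] = [T, T, T]
r4 m[φ2→slip] = [T, T, T]
r4 m[φ3→wind] = [T, T, T]
r4 m[φ3→slip] = [F, T, F]
r4 m[φ4→wind] = [T, F, F]
r4 m[ice→φ0] = [T, T, T]
r4 m[ice→φ1] = [F, T, T]
r4 m[sun→φ1] = [T, T, T]
r4 m[sun→φ2] = [T, T, T]
r4 m[fog→φ0] = [T, T, T]
r4 m[wind→φ3] = [T, F, F]
r4 m[wind→φ4] = [T, T, T]
r4 m[slip→φ2] = [F, T, F]
r4 m[slip→φ3] = [T, T, T]
r5 m[φ0→ice] = [F, T, T]
r5 m[φ0→fog] = [T, T, T]
r5 m[φ1→ice] = [T, T, T]
r5 m[φ1→sun] = [T, T, T]
r5 m[φ2→sun] = [T, T, F]
r5 m[φ2→slip] = [T, T, T]
r5 m[φ3→wind] = [T, T, T]
r5 m[φ3→slip] = [F, T, F]
r5 m[φ4→wind] = [T, F, F]
r5 m[ice→φ0] = [T, T, T]
r5 m[ice→φ1] = [F, T, T]
r5 m[sun→φ1] = [T, T, T]
r5 m[sun→φ2] = [T, T, T]
r5 m[fog→φ0] = [T, T, T]
r5 m[wind→φ3] = [T, F, F]
r5 m[wind→φ4] = [T, T, T]
r5 m[slip→φ2] = [F, T, F]
r5 m[slip→φ3] = [T, T, T]
r6 m[φ0→ice] = [F, T, T]
r6 m[φ0→fog] = [T, T, T]
r6 m[φ1→ice] = [T, T, T]
r6 m[φ1→sun] = [T, T, T]
r6 m[φ2→sun] = [T, T, F]
r6 m[φ2→slip] = [T, T, T]
r6 m[φ3→wind] = [T, T, T]
r6 m[φ3→slip] = [F, T, F]
r6 m[φ4→wind] = [T, F, F]
r6 m[ice→φ0] = [T, T, T]
r6 m[ice→φ1] = [F, T, T]
r6 m[sun→φ1] = [T, T, F]
r6 m[sun→φ2] = [T, T, T]
r6 m[fog→φ0] = [T, T, T]
r6 m[wind→φ3] = [T, F, F]
r6 m[wind→φ4] = [T, T, T]
r6 m[slip→φ2] = [F, T, F]
r6 m[slip→φ3] = [T, T, T]
r7 m[φ0→ice] = [F, T, T]
r7 m[φ0→fog] = [T, T, T]
r7 m[φ1→ice] = [T, T, T]
r7 m[φ1→sun] = [T, T, T]
r7 m[φ2→sun] = [T, T, F]
r7 m[φ2→slip] = [T, T, T]
r7 m[φ3→wind] = [T, T, T]
r7 m[φ3→slip] = [F, T, F]
r7 m[φ4→wind] = [T, F, F]
r7 m[ice→φ0] = [T, T, T]
r7 m[ice→φ1] = [F, T, T]
r7 m[sun→φ1] = [T, T, F]
r7 m[sun→φ2] = [T, T, T]
r7 m[fog→φ0] = [T, T, T]
r7 m[wind→φ3] = [T, F, F]
r7 m[wind→φ4] = [T, T, T]
r7 m[slip→φ2] = [F, T, F]
r7 m[slip→φ3] = [T, T, T]
fixed point reached at round 7
b[wind] = ⊗ incoming = [T, F, F]

b[wind] = [T, F, F]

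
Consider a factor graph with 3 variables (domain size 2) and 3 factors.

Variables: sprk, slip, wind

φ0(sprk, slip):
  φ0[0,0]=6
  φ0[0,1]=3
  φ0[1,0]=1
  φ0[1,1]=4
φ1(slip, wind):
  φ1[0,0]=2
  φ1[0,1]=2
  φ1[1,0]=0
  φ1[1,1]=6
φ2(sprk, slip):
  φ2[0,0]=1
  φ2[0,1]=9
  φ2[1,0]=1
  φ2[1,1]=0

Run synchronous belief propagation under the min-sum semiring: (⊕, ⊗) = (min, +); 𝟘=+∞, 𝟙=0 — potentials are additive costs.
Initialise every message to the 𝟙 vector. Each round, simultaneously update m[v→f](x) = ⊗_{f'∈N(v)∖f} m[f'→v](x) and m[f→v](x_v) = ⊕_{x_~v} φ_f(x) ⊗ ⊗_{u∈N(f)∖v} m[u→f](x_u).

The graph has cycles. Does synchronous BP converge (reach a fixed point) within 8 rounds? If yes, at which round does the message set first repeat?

init: all messages = 𝟙 over 2 values
r1 m[φ0→sprk] = [3, 1]
r1 m[φ0→slip] = [1, 3]
r1 m[φ1→slip] = [2, 0]
r1 m[φ1→wind] = [0, 2]
r1 m[φ2→sprk] = [1, 0]
r1 m[φ2→slip] = [1, 0]
r1 m[sprk→φ0] = [0, 0]
r1 m[sprk→φ2] = [0, 0]
r1 m[slip→φ0] = [0, 0]
r1 m[slip→φ1] = [0, 0]
r1 m[slip→φ2] = [0, 0]
r1 m[wind→φ1] = [0, 0]
r2 m[φ0→sprk] = [3, 1]
r2 m[φ0→slip] = [1, 3]
r2 m[φ1→slip] = [2, 0]
r2 m[φ1→wind] = [0, 2]
r2 m[φ2→sprk] = [1, 0]
r2 m[φ2→slip] = [1, 0]
r2 m[sprk→φ0] = [1, 0]
r2 m[sprk→φ2] = [3, 1]
r2 m[slip→φ0] = [3, 0]
r2 m[slip→φ1] = [2, 3]
r2 m[slip→φ2] = [3, 3]
r2 m[wind→φ1] = [0, 0]
r3 m[φ0→sprk] = [3, 4]
r3 m[φ0→slip] = [1, 4]
r3 m[φ1→slip] = [2, 0]
r3 m[φ1→wind] = [3, 4]
r3 m[φ2→sprk] = [4, 3]
r3 m[φ2→slip] = [2, 1]
r3 m[sprk→φ0] = [1, 0]
r3 m[sprk→φ2] = [3, 1]
r3 m[slip→φ0] = [3, 0]
r3 m[slip→φ1] = [2, 3]
r3 m[slip→φ2] = [3, 3]
r3 m[wind→φ1] = [0, 0]
r4 m[φ0→sprk] = [3, 4]
r4 m[φ0→slip] = [1, 4]
r4 m[φ1→slip] = [2, 0]
r4 m[φ1→wind] = [3, 4]
r4 m[φ2→sprk] = [4, 3]
r4 m[φ2→slip] = [2, 1]
r4 m[sprk→φ0] = [4, 3]
r4 m[sprk→φ2] = [3, 4]
r4 m[slip→φ0] = [4, 1]
r4 m[slip→φ1] = [3, 5]
r4 m[slip→φ2] = [3, 4]
r4 m[wind→φ1] = [0, 0]
r5 m[φ0→sprk] = [4, 5]
r5 m[φ0→slip] = [4, 7]
r5 m[φ1→slip] = [2, 0]
r5 m[φ1→wind] = [5, 5]
r5 m[φ2→sprk] = [4, 4]
r5 m[φ2→slip] = [4, 4]
r5 m[sprk→φ0] = [4, 3]
r5 m[sprk→φ2] = [3, 4]
r5 m[slip→φ0] = [4, 1]
r5 m[slip→φ1] = [3, 5]
r5 m[slip→φ2] = [3, 4]
r5 m[wind→φ1] = [0, 0]
r6 m[φ0→sprk] = [4, 5]
r6 m[φ0→slip] = [4, 7]
r6 m[φ1→slip] = [2, 0]
r6 m[φ1→wind] = [5, 5]
r6 m[φ2→sprk] = [4, 4]
r6 m[φ2→slip] = [4, 4]
r6 m[sprk→φ0] = [4, 4]
r6 m[sprk→φ2] = [4, 5]
r6 m[slip→φ0] = [6, 4]
r6 m[slip→φ1] = [8, 11]
r6 m[slip→φ2] = [6, 7]
r6 m[wind→φ1] = [0, 0]
r7 m[φ0→sprk] = [7, 7]
r7 m[φ0→slip] = [5, 7]
r7 m[φ1→slip] = [2, 0]
r7 m[φ1→wind] = [10, 10]
r7 m[φ2→sprk] = [7, 7]
r7 m[φ2→slip] = [5, 5]
r7 m[sprk→φ0] = [4, 4]
r7 m[sprk→φ2] = [4, 5]
r7 m[slip→φ0] = [6, 4]
r7 m[slip→φ1] = [8, 11]
r7 m[slip→φ2] = [6, 7]
r7 m[wind→φ1] = [0, 0]
r8 m[φ0→sprk] = [7, 7]
r8 m[φ0→slip] = [5, 7]
r8 m[φ1→slip] = [2, 0]
r8 m[φ1→wind] = [10, 10]
r8 m[φ2→sprk] = [7, 7]
r8 m[φ2→slip] = [5, 5]
r8 m[sprk→φ0] = [7, 7]
r8 m[sprk→φ2] = [7, 7]
r8 m[slip→φ0] = [7, 5]
r8 m[slip→φ1] = [10, 12]
r8 m[slip→φ2] = [7, 7]
r8 m[wind→φ1] = [0, 0]
no fixed point within 8 rounds

NOT CONVERGED within 8 rounds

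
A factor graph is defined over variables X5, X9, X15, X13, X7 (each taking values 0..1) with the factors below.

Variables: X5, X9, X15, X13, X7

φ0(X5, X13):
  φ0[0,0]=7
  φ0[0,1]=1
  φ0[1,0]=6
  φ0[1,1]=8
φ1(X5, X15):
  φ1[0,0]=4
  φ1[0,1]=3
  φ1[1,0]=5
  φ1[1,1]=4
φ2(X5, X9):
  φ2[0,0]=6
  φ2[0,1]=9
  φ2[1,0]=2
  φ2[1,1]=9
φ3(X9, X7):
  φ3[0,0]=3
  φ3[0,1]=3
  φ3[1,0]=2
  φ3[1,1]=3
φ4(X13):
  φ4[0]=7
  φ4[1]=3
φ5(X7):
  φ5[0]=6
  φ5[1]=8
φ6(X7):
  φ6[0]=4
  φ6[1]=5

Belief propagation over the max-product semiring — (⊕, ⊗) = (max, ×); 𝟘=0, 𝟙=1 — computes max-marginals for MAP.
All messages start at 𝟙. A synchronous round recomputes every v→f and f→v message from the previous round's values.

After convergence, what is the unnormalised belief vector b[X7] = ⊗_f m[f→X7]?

b[X7] = [90720, 226800]

init: all messages = 𝟙 over 2 values
r1 m[φ0→X5] = [7, 8]
r1 m[φ0→X13] = [7, 8]
r1 m[φ1→X5] = [4, 5]
r1 m[φ1→X15] = [5, 4]
r1 m[φ2→X5] = [9, 9]
r1 m[φ2→X9] = [6, 9]
r1 m[φ3→X9] = [3, 3]
r1 m[φ3→X7] = [3, 3]
r1 m[φ4→X13] = [7, 3]
r1 m[φ5→X7] = [6, 8]
r1 m[φ6→X7] = [4, 5]
r1 m[X5→φ0] = [1, 1]
r1 m[X5→φ1] = [1, 1]
r1 m[X5→φ2] = [1, 1]
r1 m[X9→φ2] = [1, 1]
r1 m[X9→φ3] = [1, 1]
r1 m[X15→φ1] = [1, 1]
r1 m[X13→φ0] = [1, 1]
r1 m[X13→φ4] = [1, 1]
r1 m[X7→φ3] = [1, 1]
r1 m[X7→φ5] = [1, 1]
r1 m[X7→φ6] = [1, 1]
r2 m[φ0→X5] = [7, 8]
r2 m[φ0→X13] = [7, 8]
r2 m[φ1→X5] = [4, 5]
r2 m[φ1→X15] = [5, 4]
r2 m[φ2→X5] = [9, 9]
r2 m[φ2→X9] = [6, 9]
r2 m[φ3→X9] = [3, 3]
r2 m[φ3→X7] = [3, 3]
r2 m[φ4→X13] = [7, 3]
r2 m[φ5→X7] = [6, 8]
r2 m[φ6→X7] = [4, 5]
r2 m[X5→φ0] = [36, 45]
r2 m[X5→φ1] = [63, 72]
r2 m[X5→φ2] = [28, 40]
r2 m[X9→φ2] = [3, 3]
r2 m[X9→φ3] = [6, 9]
r2 m[X15→φ1] = [1, 1]
r2 m[X13→φ0] = [7, 3]
r2 m[X13→φ4] = [7, 8]
r2 m[X7→φ3] = [24, 40]
r2 m[X7→φ5] = [12, 15]
r2 m[X7→φ6] = [18, 24]
r3 m[φ0→X5] = [49, 42]
r3 m[φ0→X13] = [270, 360]
r3 m[φ1→X5] = [4, 5]
r3 m[φ1→X15] = [360, 288]
r3 m[φ2→X5] = [27, 27]
r3 m[φ2→X9] = [168, 360]
r3 m[φ3→X9] = [120, 120]
r3 m[φ3→X7] = [18, 27]
r3 m[φ4→X13] = [7, 3]
r3 m[φ5→X7] = [6, 8]
r3 m[φ6→X7] = [4, 5]
r3 m[X5→φ0] = [36, 45]
r3 m[X5→φ1] = [63, 72]
r3 m[X5→φ2] = [28, 40]
r3 m[X9→φ2] = [3, 3]
r3 m[X9→φ3] = [6, 9]
r3 m[X15→φ1] = [1, 1]
r3 m[X13→φ0] = [7, 3]
r3 m[X13→φ4] = [7, 8]
r3 m[X7→φ3] = [24, 40]
r3 m[X7→φ5] = [12, 15]
r3 m[X7→φ6] = [18, 24]
r4 m[φ0→X5] = [49, 42]
r4 m[φ0→X13] = [270, 360]
r4 m[φ1→X5] = [4, 5]
r4 m[φ1→X15] = [360, 288]
r4 m[φ2→X5] = [27, 27]
r4 m[φ2→X9] = [168, 360]
r4 m[φ3→X9] = [120, 120]
r4 m[φ3→X7] = [18, 27]
r4 m[φ4→X13] = [7, 3]
r4 m[φ5→X7] = [6, 8]
r4 m[φ6→X7] = [4, 5]
r4 m[X5→φ0] = [108, 135]
r4 m[X5→φ1] = [1323, 1134]
r4 m[X5→φ2] = [196, 210]
r4 m[X9→φ2] = [120, 120]
r4 m[X9→φ3] = [168, 360]
r4 m[X15→φ1] = [1, 1]
r4 m[X13→φ0] = [7, 3]
r4 m[X13→φ4] = [270, 360]
r4 m[X7→φ3] = [24, 40]
r4 m[X7→φ5] = [72, 135]
r4 m[X7→φ6] = [108, 216]
r5 m[φ0→X5] = [49, 42]
r5 m[φ0→X13] = [810, 1080]
r5 m[φ1→X5] = [4, 5]
r5 m[φ1→X15] = [5670, 4536]
r5 m[φ2→X5] = [1080, 1080]
r5 m[φ2→X9] = [1176, 1890]
r5 m[φ3→X9] = [120, 120]
r5 m[φ3→X7] = [720, 1080]
r5 m[φ4→X13] = [7, 3]
r5 m[φ5→X7] = [6, 8]
r5 m[φ6→X7] = [4, 5]
r5 m[X5→φ0] = [108, 135]
r5 m[X5→φ1] = [1323, 1134]
r5 m[X5→φ2] = [196, 210]
r5 m[X9→φ2] = [120, 120]
r5 m[X9→φ3] = [168, 360]
r5 m[X15→φ1] = [1, 1]
r5 m[X13→φ0] = [7, 3]
r5 m[X13→φ4] = [270, 360]
r5 m[X7→φ3] = [24, 40]
r5 m[X7→φ5] = [72, 135]
r5 m[X7→φ6] = [108, 216]
r6 m[φ0→X5] = [49, 42]
r6 m[φ0→X13] = [810, 1080]
r6 m[φ1→X5] = [4, 5]
r6 m[φ1→X15] = [5670, 4536]
r6 m[φ2→X5] = [1080, 1080]
r6 m[φ2→X9] = [1176, 1890]
r6 m[φ3→X9] = [120, 120]
r6 m[φ3→X7] = [720, 1080]
r6 m[φ4→X13] = [7, 3]
r6 m[φ5→X7] = [6, 8]
r6 m[φ6→X7] = [4, 5]
r6 m[X5→φ0] = [4320, 5400]
r6 m[X5→φ1] = [52920, 45360]
r6 m[X5→φ2] = [196, 210]
r6 m[X9→φ2] = [120, 120]
r6 m[X9→φ3] = [1176, 1890]
r6 m[X15→φ1] = [1, 1]
r6 m[X13→φ0] = [7, 3]
r6 m[X13→φ4] = [810, 1080]
r6 m[X7→φ3] = [24, 40]
r6 m[X7→φ5] = [2880, 5400]
r6 m[X7→φ6] = [4320, 8640]
r7 m[φ0→X5] = [49, 42]
r7 m[φ0→X13] = [32400, 43200]
r7 m[φ1→X5] = [4, 5]
r7 m[φ1→X15] = [226800, 181440]
r7 m[φ2→X5] = [1080, 1080]
r7 m[φ2→X9] = [1176, 1890]
r7 m[φ3→X9] = [120, 120]
r7 m[φ3→X7] = [3780, 5670]
r7 m[φ4→X13] = [7, 3]
r7 m[φ5→X7] = [6, 8]
r7 m[φ6→X7] = [4, 5]
r7 m[X5→φ0] = [4320, 5400]
r7 m[X5→φ1] = [52920, 45360]
r7 m[X5→φ2] = [196, 210]
r7 m[X9→φ2] = [120, 120]
r7 m[X9→φ3] = [1176, 1890]
r7 m[X15→φ1] = [1, 1]
r7 m[X13→φ0] = [7, 3]
r7 m[X13→φ4] = [810, 1080]
r7 m[X7→φ3] = [24, 40]
r7 m[X7→φ5] = [2880, 5400]
r7 m[X7→φ6] = [4320, 8640]
r8 m[φ0→X5] = [49, 42]
r8 m[φ0→X13] = [32400, 43200]
r8 m[φ1→X5] = [4, 5]
r8 m[φ1→X15] = [226800, 181440]
r8 m[φ2→X5] = [1080, 1080]
r8 m[φ2→X9] = [1176, 1890]
r8 m[φ3→X9] = [120, 120]
r8 m[φ3→X7] = [3780, 5670]
r8 m[φ4→X13] = [7, 3]
r8 m[φ5→X7] = [6, 8]
r8 m[φ6→X7] = [4, 5]
r8 m[X5→φ0] = [4320, 5400]
r8 m[X5→φ1] = [52920, 45360]
r8 m[X5→φ2] = [196, 210]
r8 m[X9→φ2] = [120, 120]
r8 m[X9→φ3] = [1176, 1890]
r8 m[X15→φ1] = [1, 1]
r8 m[X13→φ0] = [7, 3]
r8 m[X13→φ4] = [32400, 43200]
r8 m[X7→φ3] = [24, 40]
r8 m[X7→φ5] = [15120, 28350]
r8 m[X7→φ6] = [22680, 45360]
r9 m[φ0→X5] = [49, 42]
r9 m[φ0→X13] = [32400, 43200]
r9 m[φ1→X5] = [4, 5]
r9 m[φ1→X15] = [226800, 181440]
r9 m[φ2→X5] = [1080, 1080]
r9 m[φ2→X9] = [1176, 1890]
r9 m[φ3→X9] = [120, 120]
r9 m[φ3→X7] = [3780, 5670]
r9 m[φ4→X13] = [7, 3]
r9 m[φ5→X7] = [6, 8]
r9 m[φ6→X7] = [4, 5]
r9 m[X5→φ0] = [4320, 5400]
r9 m[X5→φ1] = [52920, 45360]
r9 m[X5→φ2] = [196, 210]
r9 m[X9→φ2] = [120, 120]
r9 m[X9→φ3] = [1176, 1890]
r9 m[X15→φ1] = [1, 1]
r9 m[X13→φ0] = [7, 3]
r9 m[X13→φ4] = [32400, 43200]
r9 m[X7→φ3] = [24, 40]
r9 m[X7→φ5] = [15120, 28350]
r9 m[X7→φ6] = [22680, 45360]
fixed point reached at round 9
b[X7] = ⊗ incoming = [90720, 226800]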